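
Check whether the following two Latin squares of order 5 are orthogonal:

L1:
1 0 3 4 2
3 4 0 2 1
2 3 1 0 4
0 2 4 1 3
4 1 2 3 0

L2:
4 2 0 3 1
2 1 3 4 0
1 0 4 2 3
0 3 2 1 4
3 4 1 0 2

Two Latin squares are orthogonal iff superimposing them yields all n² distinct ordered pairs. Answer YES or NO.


Form the n² = 25 superimposed pairs (L1[i][j], L2[i][j]), row by row (rows and columns indexed from 0):
row 0: (1,4) (0,2) (3,0) (4,3) (2,1)
row 1: (3,2) (4,1) (0,3) (2,4) (1,0)
row 2: (2,1) (3,0) (1,4) (0,2) (4,3)
row 3: (0,0) (2,3) (4,2) (1,1) (3,4)
row 4: (4,3) (1,4) (2,1) (3,0) (0,2)
Orthogonality requires all 25 pairs distinct.
But the pair (2,1) repeats: cell (0,4) has L1 = 2, L2 = 1, and cell (2,0) has L1 = 2, L2 = 1.
A repeated pair means some other pair never occurs (only 15 distinct pairs out of 25), so the squares are not orthogonal.
Conclusion: NO.

NO


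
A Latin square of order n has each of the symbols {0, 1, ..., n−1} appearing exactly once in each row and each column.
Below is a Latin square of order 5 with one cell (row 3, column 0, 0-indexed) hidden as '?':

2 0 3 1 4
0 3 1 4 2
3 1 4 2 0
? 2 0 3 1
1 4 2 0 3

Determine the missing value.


Row 3 contains symbols [0, 1, 2, 3] — missing [4].
Column 0 contains symbols [0, 1, 2, 3] — missing [4].
The missing symbol must appear in both missing sets; intersection = [4].
Therefore the hidden value is 4.

Missing value = 4.


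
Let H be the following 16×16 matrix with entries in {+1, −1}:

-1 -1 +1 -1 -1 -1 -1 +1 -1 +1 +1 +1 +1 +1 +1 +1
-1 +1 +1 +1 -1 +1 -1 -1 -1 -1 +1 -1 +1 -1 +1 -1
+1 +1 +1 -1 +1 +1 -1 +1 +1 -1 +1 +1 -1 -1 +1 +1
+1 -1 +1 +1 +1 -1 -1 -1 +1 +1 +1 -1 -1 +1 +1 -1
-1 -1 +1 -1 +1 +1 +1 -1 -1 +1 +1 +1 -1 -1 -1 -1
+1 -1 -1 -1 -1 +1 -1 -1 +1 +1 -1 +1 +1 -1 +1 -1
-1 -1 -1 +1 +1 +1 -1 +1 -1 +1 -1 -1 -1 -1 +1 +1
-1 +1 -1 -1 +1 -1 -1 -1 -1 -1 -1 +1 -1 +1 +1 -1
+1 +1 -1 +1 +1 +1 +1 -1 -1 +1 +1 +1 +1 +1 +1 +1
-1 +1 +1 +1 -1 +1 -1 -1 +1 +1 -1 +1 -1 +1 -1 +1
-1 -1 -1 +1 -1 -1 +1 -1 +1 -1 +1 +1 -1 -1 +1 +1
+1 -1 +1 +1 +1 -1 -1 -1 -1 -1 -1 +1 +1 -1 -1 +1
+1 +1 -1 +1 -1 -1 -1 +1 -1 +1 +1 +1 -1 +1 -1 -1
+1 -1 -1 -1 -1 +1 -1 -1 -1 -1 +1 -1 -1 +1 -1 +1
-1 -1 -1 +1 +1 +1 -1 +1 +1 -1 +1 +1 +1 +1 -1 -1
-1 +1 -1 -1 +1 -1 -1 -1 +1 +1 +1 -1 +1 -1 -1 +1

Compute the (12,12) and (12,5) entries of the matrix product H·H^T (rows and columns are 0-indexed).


Row 5 of H: [1, -1, -1, -1, -1, 1, -1, -1, 1, 1, -1, 1, 1, -1, 1, -1].
Row 12 of H: [1, 1, -1, 1, -1, -1, -1, 1, -1, 1, 1, 1, -1, 1, -1, -1].
(H·H^T)[12][12] = Σ_j H[12][j]·H[12][j] = (1)² + (1)² + (-1)² + (1)² + (-1)² + (-1)² + (-1)² + (1)² + (-1)² + (1)² + (1)² + (1)² + (-1)² + (1)² + (-1)² + (-1)² = 1 + 1 + 1 + 1 + 1 + 1 + 1 + 1 + 1 + 1 + 1 + 1 + 1 + 1 + 1 + 1 = 16.
(H·H^T)[12][5] = Σ_j H[12][j]·H[5][j] = (1)·(1) + (1)·(-1) + (-1)·(-1) + (1)·(-1) + (-1)·(-1) + (-1)·(1) + (-1)·(-1) + (1)·(-1) + (-1)·(1) + (1)·(1) + (1)·(-1) + (1)·(1) + (-1)·(1) + (1)·(-1) + (-1)·(1) + (-1)·(-1) = 1 + -1 + 1 + -1 + 1 + -1 + 1 + -1 + -1 + 1 + -1 + 1 + -1 + -1 + -1 + 1 = -2.
Rows 12 and 5 are not orthogonal (dot product = -2 ≠ 0), so H is not a Hadamard matrix.

(12,12) entry = 16; (12,5) entry = -2.


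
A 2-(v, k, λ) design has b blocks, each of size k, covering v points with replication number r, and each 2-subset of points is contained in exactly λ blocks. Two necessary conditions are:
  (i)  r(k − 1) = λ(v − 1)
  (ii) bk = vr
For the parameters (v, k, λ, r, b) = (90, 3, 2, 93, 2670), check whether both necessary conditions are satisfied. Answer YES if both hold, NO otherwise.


Condition (i): r(k − 1) = 93·2 = 186; λ(v − 1) = 2·89 = 178. Match? NO.
Condition (ii): bk = 2670·3 = 8010; vr = 90·93 = 8370. Match? NO.
Both conditions hold? NO.

NO


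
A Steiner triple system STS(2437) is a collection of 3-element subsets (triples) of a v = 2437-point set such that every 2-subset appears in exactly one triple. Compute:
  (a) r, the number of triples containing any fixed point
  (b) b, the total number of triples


An STS(v) is a 2-(v, 3, 1) BIBD: block size k = 3, λ = 1.
Replication: r(k − 1) = λ(v − 1) ⇒ r·2 = 2437 − 1 = 2436 ⇒ r = 1218.
Block count: bk = vr ⇒ b·3 = 2437·1218 = 2968266 ⇒ b = 989422.
(Check via b = v(v − 1)/6 = 2437·2436/6 = 5936532/6 = 989422.)

r = 1218, b = 989422.


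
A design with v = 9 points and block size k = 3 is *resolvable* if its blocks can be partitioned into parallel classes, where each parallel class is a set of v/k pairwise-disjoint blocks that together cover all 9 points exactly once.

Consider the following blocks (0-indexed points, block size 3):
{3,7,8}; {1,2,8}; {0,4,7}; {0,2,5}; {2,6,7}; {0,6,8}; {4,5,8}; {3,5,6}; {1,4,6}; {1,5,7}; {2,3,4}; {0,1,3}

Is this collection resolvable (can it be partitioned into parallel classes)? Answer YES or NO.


v = 9, block size k = 3, number of blocks = 12.
For resolvability, blocks must partition into parallel classes of size v/k = 3.
Total blocks must therefore be a multiple of 3: 12 = 3·4 + 0 ⇒ divisible ✓.
Greedy packing gives 4 candidate class(es). Each should be a full parallel class (size 3, covers all 9 points).
  Class 1 (3 blocks): {3,7,8}; {0,2,5}; {1,4,6}. Points covered: [0, 1, 2, 3, 4, 5, 6, 7, 8].
  Class 2 (3 blocks): {1,2,8}; {0,4,7}; {3,5,6}. Points covered: [0, 1, 2, 3, 4, 5, 6, 7, 8].
  Class 3 (3 blocks): {2,6,7}; {4,5,8}; {0,1,3}. Points covered: [0, 1, 2, 3, 4, 5, 6, 7, 8].
  Class 4 (3 blocks): {0,6,8}; {1,5,7}; {2,3,4}. Points covered: [0, 1, 2, 3, 4, 5, 6, 7, 8].
All classes full (size 3)? YES. All classes cover every point? YES.
Resolvable? YES.

YES


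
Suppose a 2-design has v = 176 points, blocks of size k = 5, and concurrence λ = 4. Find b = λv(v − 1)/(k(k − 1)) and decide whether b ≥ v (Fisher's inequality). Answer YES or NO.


r = λ(v − 1)/(k − 1) = 4·175/4 = 175.
b = vr/k = 176·175/5 = 6160.
Fisher's inequality: b ≥ v ⇔ 6160 ≥ 176? YES.

YES


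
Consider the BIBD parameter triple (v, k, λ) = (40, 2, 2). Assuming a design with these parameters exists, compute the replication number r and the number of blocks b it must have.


Any 2-(v, k, λ) BIBD satisfies two necessary conditions:
  (i)  Each point sits in r blocks, and counting incidences through any fixed point gives r(k − 1) = λ(v − 1), so r = λ(v − 1)/(k − 1).
  (ii) Total incidences bk = vr, so b = vr/k.
Step 1: r = λ(v − 1)/(k − 1) = 2·(40 − 1)/(2 − 1) = 2·39/1 = 78/1 = 78.
Step 2: b = vr/k = 40·78/2 = 3120/2 = 1560.
Check integrality: r = 78 ∈ Z ✓, b = 1560 ∈ Z ✓.
(These identities are necessary conditions: they determine r and b for any design with these parameters, but do not by themselves prove that one exists.)

r = 78, b = 1560.


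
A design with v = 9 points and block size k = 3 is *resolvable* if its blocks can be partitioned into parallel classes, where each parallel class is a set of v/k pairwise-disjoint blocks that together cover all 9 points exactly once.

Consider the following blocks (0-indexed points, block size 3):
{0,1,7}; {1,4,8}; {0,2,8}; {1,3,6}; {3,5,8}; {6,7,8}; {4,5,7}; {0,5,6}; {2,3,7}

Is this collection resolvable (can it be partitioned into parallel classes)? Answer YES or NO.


v = 9, block size k = 3, number of blocks = 9.
For resolvability, blocks must partition into parallel classes of size v/k = 3.
Total blocks must therefore be a multiple of 3: 9 = 3·3 + 0 ⇒ divisible ✓.
Consider block {0,1,7}. The only other block(s) in the collection disjoint from it are {3,5,8} — just 1 block(s). Any parallel class containing {0,1,7} would need 2 other blocks each disjoint from it, so no parallel class of size 3 can contain {0,1,7}.
Since every block must belong to some parallel class in a resolution, the collection cannot be partitioned into parallel classes.
Resolvable? NO.

NO


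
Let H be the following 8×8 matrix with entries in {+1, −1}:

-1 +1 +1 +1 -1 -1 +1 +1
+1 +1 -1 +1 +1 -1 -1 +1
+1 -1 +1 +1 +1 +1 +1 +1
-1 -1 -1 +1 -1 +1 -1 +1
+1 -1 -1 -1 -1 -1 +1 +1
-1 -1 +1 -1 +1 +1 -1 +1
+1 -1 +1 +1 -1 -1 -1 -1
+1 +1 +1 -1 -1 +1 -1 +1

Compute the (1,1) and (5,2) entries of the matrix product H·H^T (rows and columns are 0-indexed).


Row 1 of H: [1, 1, -1, 1, 1, -1, -1, 1].
Row 2 of H: [1, -1, 1, 1, 1, 1, 1, 1].
Row 5 of H: [-1, -1, 1, -1, 1, 1, -1, 1].
(H·H^T)[1][1] = Σ_j H[1][j]·H[1][j] = (1)² + (1)² + (-1)² + (1)² + (1)² + (-1)² + (-1)² + (1)² = 1 + 1 + 1 + 1 + 1 + 1 + 1 + 1 = 8.
(H·H^T)[5][2] = Σ_j H[5][j]·H[2][j] = (-1)·(1) + (-1)·(-1) + (1)·(1) + (-1)·(1) + (1)·(1) + (1)·(1) + (-1)·(1) + (1)·(1) = -1 + 1 + 1 + -1 + 1 + 1 + -1 + 1 = 2.
Rows 5 and 2 are not orthogonal (dot product = 2 ≠ 0), so H is not a Hadamard matrix.

(1,1) entry = 8; (5,2) entry = 2.


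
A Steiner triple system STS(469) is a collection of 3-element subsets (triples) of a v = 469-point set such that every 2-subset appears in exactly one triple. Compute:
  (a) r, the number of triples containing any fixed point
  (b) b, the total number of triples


An STS(v) is a 2-(v, 3, 1) BIBD: block size k = 3, λ = 1.
Replication: r(k − 1) = λ(v − 1) ⇒ r·2 = 469 − 1 = 468 ⇒ r = 234.
Block count: bk = vr ⇒ b·3 = 469·234 = 109746 ⇒ b = 36582.

r = 234, b = 36582.


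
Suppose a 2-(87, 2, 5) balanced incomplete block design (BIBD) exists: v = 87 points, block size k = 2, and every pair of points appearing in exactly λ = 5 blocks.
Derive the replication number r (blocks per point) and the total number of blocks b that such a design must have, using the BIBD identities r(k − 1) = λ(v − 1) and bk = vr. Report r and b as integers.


Any 2-(v, k, λ) BIBD satisfies two necessary conditions:
  (i)  Each point sits in r blocks, and counting incidences through any fixed point gives r(k − 1) = λ(v − 1), so r = λ(v − 1)/(k − 1).
  (ii) Total incidences bk = vr, so b = vr/k.
Step 1: r = λ(v − 1)/(k − 1) = 5·(87 − 1)/(2 − 1) = 5·86/1 = 430/1 = 430.
Step 2: b = vr/k = 87·430/2 = 37410/2 = 18705.
Check integrality: r = 430 ∈ Z ✓, b = 18705 ∈ Z ✓.
(These identities are necessary conditions: they determine r and b for any design with these parameters, but do not by themselves prove that one exists.)

r = 430, b = 18705.


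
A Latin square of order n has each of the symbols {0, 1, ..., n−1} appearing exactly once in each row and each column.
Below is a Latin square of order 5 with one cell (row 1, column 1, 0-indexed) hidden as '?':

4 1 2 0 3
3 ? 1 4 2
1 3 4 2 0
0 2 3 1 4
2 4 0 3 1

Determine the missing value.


Row 1 contains symbols [1, 2, 3, 4] — missing [0].
Column 1 contains symbols [1, 2, 3, 4] — missing [0].
The missing symbol must appear in both missing sets; intersection = [0].
Therefore the hidden value is 0.

Missing value = 0.


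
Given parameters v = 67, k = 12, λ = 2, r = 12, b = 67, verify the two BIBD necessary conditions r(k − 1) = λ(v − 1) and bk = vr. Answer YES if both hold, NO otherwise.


Condition (i): r(k − 1) = 12·11 = 132; λ(v − 1) = 2·66 = 132. Match? YES.
Condition (ii): bk = 67·12 = 804; vr = 67·12 = 804. Match? YES.
Both conditions hold? YES.

YES


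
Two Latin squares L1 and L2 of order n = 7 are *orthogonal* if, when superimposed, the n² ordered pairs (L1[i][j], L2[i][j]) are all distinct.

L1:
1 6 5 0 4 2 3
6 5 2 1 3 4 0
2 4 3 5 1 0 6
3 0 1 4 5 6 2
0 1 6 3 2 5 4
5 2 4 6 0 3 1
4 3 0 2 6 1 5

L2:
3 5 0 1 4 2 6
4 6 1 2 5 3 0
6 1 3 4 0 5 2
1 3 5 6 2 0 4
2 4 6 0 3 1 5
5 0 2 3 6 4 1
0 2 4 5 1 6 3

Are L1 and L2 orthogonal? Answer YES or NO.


Form the n² = 49 superimposed pairs (L1[i][j], L2[i][j]), row by row (rows and columns indexed from 0):
row 0: (1,3) (6,5) (5,0) (0,1) (4,4) (2,2) (3,6)
row 1: (6,4) (5,6) (2,1) (1,2) (3,5) (4,3) (0,0)
row 2: (2,6) (4,1) (3,3) (5,4) (1,0) (0,5) (6,2)
row 3: (3,1) (0,3) (1,5) (4,6) (5,2) (6,0) (2,4)
row 4: (0,2) (1,4) (6,6) (3,0) (2,3) (5,1) (4,5)
row 5: (5,5) (2,0) (4,2) (6,3) (0,6) (3,4) (1,1)
row 6: (4,0) (3,2) (0,4) (2,5) (6,1) (1,6) (5,3)
Orthogonality requires all 49 pairs distinct.
Check by first coordinate: for each symbol s of L1, list the L2 entries in the n cells where L1 = s; they must all differ.
  L1 = 0: L2 entries (in reading order) 1, 0, 5, 3, 2, 6, 4 — all 7 distinct ✓
  L1 = 1: L2 entries (in reading order) 3, 2, 0, 5, 4, 1, 6 — all 7 distinct ✓
  L1 = 2: L2 entries (in reading order) 2, 1, 6, 4, 3, 0, 5 — all 7 distinct ✓
  L1 = 3: L2 entries (in reading order) 6, 5, 3, 1, 0, 4, 2 — all 7 distinct ✓
  L1 = 4: L2 entries (in reading order) 4, 3, 1, 6, 5, 2, 0 — all 7 distinct ✓
  L1 = 5: L2 entries (in reading order) 0, 6, 4, 2, 1, 5, 3 — all 7 distinct ✓
  L1 = 6: L2 entries (in reading order) 5, 4, 2, 0, 6, 3, 1 — all 7 distinct ✓
Every symbol of L1 meets every symbol of L2 exactly once, so all 49 pairs are distinct (49 of 49).
Conclusion: YES.

YES


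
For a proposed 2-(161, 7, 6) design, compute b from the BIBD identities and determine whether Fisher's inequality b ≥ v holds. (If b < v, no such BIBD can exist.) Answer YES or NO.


b = λv(v − 1)/(k(k − 1)) = 6·161·160/(7·6) = 154560/42 = 3680.
Compare with v = 161: b ≥ v, so Fisher's inequality holds.

YES


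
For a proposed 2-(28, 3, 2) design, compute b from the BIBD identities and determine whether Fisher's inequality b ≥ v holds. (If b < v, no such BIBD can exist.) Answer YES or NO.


r = λ(v − 1)/(k − 1) = 2·27/2 = 27.
b = vr/k = 28·27/3 = 252.
Fisher's inequality: b ≥ v ⇔ 252 ≥ 28? YES.

YES


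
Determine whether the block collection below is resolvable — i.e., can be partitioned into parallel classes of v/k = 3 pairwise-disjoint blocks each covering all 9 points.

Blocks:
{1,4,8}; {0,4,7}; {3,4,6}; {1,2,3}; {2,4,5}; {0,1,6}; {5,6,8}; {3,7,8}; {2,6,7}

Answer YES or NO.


v = 9, block size k = 3, number of blocks = 9.
For resolvability, blocks must partition into parallel classes of size v/k = 3.
Total blocks must therefore be a multiple of 3: 9 = 3·3 + 0 ⇒ divisible ✓.
Consider block {1,4,8}. The only other block(s) in the collection disjoint from it are {2,6,7} — just 1 block(s). Any parallel class containing {1,4,8} would need 2 other blocks each disjoint from it, so no parallel class of size 3 can contain {1,4,8}.
Since every block must belong to some parallel class in a resolution, the collection cannot be partitioned into parallel classes.
Resolvable? NO.

NO


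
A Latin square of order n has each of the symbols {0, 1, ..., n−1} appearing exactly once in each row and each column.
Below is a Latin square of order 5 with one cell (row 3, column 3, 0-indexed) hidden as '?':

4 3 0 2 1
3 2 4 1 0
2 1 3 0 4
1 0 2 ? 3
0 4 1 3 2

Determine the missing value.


Row 3 contains symbols [0, 1, 2, 3] — missing [4].
Column 3 contains symbols [0, 1, 2, 3] — missing [4].
The missing symbol must appear in both missing sets; intersection = [4].
Therefore the hidden value is 4.

Missing value = 4.


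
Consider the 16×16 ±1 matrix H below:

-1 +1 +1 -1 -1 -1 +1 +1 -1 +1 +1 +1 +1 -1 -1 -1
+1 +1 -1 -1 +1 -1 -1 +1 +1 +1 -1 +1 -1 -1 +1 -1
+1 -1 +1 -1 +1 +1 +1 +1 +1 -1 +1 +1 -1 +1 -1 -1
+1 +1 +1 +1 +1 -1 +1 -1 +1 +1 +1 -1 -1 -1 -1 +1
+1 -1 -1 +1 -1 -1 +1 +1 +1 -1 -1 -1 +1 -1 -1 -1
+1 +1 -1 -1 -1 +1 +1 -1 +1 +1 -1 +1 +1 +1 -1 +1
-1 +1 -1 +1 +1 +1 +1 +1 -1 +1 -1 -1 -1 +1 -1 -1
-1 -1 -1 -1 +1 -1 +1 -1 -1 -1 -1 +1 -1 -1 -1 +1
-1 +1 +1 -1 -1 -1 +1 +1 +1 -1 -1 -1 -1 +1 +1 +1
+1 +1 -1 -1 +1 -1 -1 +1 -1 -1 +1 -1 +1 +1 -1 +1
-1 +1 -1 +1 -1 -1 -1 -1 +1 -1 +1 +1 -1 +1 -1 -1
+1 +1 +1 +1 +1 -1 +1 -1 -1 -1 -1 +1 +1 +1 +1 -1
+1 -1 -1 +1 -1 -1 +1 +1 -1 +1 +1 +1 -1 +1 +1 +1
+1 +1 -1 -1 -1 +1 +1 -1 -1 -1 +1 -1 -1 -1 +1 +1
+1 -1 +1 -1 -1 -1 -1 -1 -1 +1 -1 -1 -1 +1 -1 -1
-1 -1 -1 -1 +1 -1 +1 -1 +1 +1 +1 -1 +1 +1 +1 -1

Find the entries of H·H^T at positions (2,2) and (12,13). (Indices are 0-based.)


Row 2 of H: [1, -1, 1, -1, 1, 1, 1, 1, 1, -1, 1, 1, -1, 1, -1, -1].
Row 12 of H: [1, -1, -1, 1, -1, -1, 1, 1, -1, 1, 1, 1, -1, 1, 1, 1].
Row 13 of H: [1, 1, -1, -1, -1, 1, 1, -1, -1, -1, 1, -1, -1, -1, 1, 1].
(H·H^T)[2][2] = Σ_j H[2][j]·H[2][j] = (1)² + (-1)² + (1)² + (-1)² + (1)² + (1)² + (1)² + (1)² + (1)² + (-1)² + (1)² + (1)² + (-1)² + (1)² + (-1)² + (-1)² = 1 + 1 + 1 + 1 + 1 + 1 + 1 + 1 + 1 + 1 + 1 + 1 + 1 + 1 + 1 + 1 = 16.
(H·H^T)[12][13] = Σ_j H[12][j]·H[13][j] = (1)·(1) + (-1)·(1) + (-1)·(-1) + (1)·(-1) + (-1)·(-1) + (-1)·(1) + (1)·(1) + (1)·(-1) + (-1)·(-1) + (1)·(-1) + (1)·(1) + (1)·(-1) + (-1)·(-1) + (1)·(-1) + (1)·(1) + (1)·(1) = 1 + -1 + 1 + -1 + 1 + -1 + 1 + -1 + 1 + -1 + 1 + -1 + 1 + -1 + 1 + 1 = 2.
Rows 12 and 13 are not orthogonal (dot product = 2 ≠ 0), so H is not a Hadamard matrix.

(2,2) entry = 16; (12,13) entry = 2.


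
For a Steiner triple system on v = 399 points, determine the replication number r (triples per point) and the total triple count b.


An STS(v) is a 2-(v, 3, 1) BIBD: block size k = 3, λ = 1.
Replication: r(k − 1) = λ(v − 1) ⇒ r·2 = 399 − 1 = 398 ⇒ r = 199.
Block count: b = v(v − 1)/6 = 399·398/6 = 158802/6 = 26467.
(Check via bk = vr: 26467·3 = 79401 = 399·199 = 79401 ✓.)

r = 199, b = 26467.


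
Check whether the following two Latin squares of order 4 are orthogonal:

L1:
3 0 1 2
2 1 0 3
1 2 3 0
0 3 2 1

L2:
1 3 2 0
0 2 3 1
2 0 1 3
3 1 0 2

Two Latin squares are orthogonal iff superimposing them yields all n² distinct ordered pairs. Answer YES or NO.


Form the n² = 16 superimposed pairs (L1[i][j], L2[i][j]), row by row (rows and columns indexed from 0):
row 0: (3,1) (0,3) (1,2) (2,0)
row 1: (2,0) (1,2) (0,3) (3,1)
row 2: (1,2) (2,0) (3,1) (0,3)
row 3: (0,3) (3,1) (2,0) (1,2)
Orthogonality requires all 16 pairs distinct.
But the pair (2,0) repeats: cell (0,3) has L1 = 2, L2 = 0, and cell (1,0) has L1 = 2, L2 = 0.
A repeated pair means some other pair never occurs (only 4 distinct pairs out of 16), so the squares are not orthogonal.
Conclusion: NO.

NO


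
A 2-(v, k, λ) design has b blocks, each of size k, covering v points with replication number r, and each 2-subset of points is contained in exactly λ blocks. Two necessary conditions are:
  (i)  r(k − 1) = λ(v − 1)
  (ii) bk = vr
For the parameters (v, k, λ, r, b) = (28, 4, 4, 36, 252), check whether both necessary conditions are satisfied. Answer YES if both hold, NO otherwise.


Condition (i): r(k − 1) = 36·3 = 108; λ(v − 1) = 4·27 = 108. Match? YES.
Condition (ii): bk = 252·4 = 1008; vr = 28·36 = 1008. Match? YES.
Both conditions hold? YES.

YES


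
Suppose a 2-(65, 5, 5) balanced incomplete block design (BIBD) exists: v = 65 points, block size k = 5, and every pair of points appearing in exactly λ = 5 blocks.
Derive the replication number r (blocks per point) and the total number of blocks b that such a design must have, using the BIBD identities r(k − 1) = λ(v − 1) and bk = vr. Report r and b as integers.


Any 2-(v, k, λ) BIBD satisfies two necessary conditions:
  (i)  Each point sits in r blocks, and counting incidences through any fixed point gives r(k − 1) = λ(v − 1), so r = λ(v − 1)/(k − 1).
  (ii) Total incidences bk = vr, so b = vr/k.
Step 1: r = λ(v − 1)/(k − 1) = 5·(65 − 1)/(5 − 1) = 5·64/4 = 320/4 = 80.
Step 2: b = vr/k = 65·80/5 = 5200/5 = 1040.
Check integrality: r = 80 ∈ Z ✓, b = 1040 ∈ Z ✓.
(These identities are necessary conditions: they determine r and b for any design with these parameters, but do not by themselves prove that one exists.)

r = 80, b = 1040.


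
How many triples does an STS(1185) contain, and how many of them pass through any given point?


An STS(v) is a 2-(v, 3, 1) BIBD: block size k = 3, λ = 1.
Replication: r(k − 1) = λ(v − 1) ⇒ r·2 = 1185 − 1 = 1184 ⇒ r = 592.
Block count: bk = vr ⇒ b·3 = 1185·592 = 701520 ⇒ b = 233840.
(Check via b = v(v − 1)/6 = 1185·1184/6 = 1403040/6 = 233840.)

r = 592, b = 233840.


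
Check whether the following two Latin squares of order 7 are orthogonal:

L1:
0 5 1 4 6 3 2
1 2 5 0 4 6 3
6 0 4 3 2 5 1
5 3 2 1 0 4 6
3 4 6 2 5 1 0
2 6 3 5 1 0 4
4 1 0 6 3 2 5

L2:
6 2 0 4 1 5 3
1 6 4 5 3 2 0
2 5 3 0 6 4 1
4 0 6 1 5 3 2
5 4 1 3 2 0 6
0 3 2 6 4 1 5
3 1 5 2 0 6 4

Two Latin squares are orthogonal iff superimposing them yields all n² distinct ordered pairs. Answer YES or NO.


Form the n² = 49 superimposed pairs (L1[i][j], L2[i][j]), row by row (rows and columns indexed from 0):
row 0: (0,6) (5,2) (1,0) (4,4) (6,1) (3,5) (2,3)
row 1: (1,1) (2,6) (5,4) (0,5) (4,3) (6,2) (3,0)
row 2: (6,2) (0,5) (4,3) (3,0) (2,6) (5,4) (1,1)
row 3: (5,4) (3,0) (2,6) (1,1) (0,5) (4,3) (6,2)
row 4: (3,5) (4,4) (6,1) (2,3) (5,2) (1,0) (0,6)
row 5: (2,0) (6,3) (3,2) (5,6) (1,4) (0,1) (4,5)
row 6: (4,3) (1,1) (0,5) (6,2) (3,0) (2,6) (5,4)
Orthogonality requires all 49 pairs distinct.
But the pair (6,2) repeats: cell (1,5) has L1 = 6, L2 = 2, and cell (2,0) has L1 = 6, L2 = 2.
A repeated pair means some other pair never occurs (only 21 distinct pairs out of 49), so the squares are not orthogonal.
Conclusion: NO.

NO


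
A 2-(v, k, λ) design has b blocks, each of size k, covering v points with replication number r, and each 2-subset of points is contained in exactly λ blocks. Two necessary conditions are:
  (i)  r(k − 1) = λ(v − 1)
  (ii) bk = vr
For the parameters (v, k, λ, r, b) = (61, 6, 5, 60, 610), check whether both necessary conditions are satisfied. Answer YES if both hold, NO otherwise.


Condition (i): r(k − 1) = 60·5 = 300; λ(v − 1) = 5·60 = 300. Match? YES.
Condition (ii): bk = 610·6 = 3660; vr = 61·60 = 3660. Match? YES.
Both conditions hold? YES.

YES


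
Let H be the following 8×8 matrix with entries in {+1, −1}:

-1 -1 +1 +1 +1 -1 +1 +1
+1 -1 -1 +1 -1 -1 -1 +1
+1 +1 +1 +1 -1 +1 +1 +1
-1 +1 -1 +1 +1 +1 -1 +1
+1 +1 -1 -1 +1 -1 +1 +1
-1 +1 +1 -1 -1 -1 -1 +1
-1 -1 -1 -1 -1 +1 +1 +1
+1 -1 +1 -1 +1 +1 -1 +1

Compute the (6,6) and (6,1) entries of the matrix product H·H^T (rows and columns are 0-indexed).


Row 1 of H: [1, -1, -1, 1, -1, -1, -1, 1].
Row 6 of H: [-1, -1, -1, -1, -1, 1, 1, 1].
(H·H^T)[6][6] = Σ_j H[6][j]·H[6][j] = (-1)² + (-1)² + (-1)² + (-1)² + (-1)² + (1)² + (1)² + (1)² = 1 + 1 + 1 + 1 + 1 + 1 + 1 + 1 = 8.
(H·H^T)[6][1] = Σ_j H[6][j]·H[1][j] = (-1)·(1) + (-1)·(-1) + (-1)·(-1) + (-1)·(1) + (-1)·(-1) + (1)·(-1) + (1)·(-1) + (1)·(1) = -1 + 1 + 1 + -1 + 1 + -1 + -1 + 1 = 0.
So rows 6 and 1 are orthogonal; the diagonal entry equals n = 8.

(6,6) entry = 8; (6,1) entry = 0.


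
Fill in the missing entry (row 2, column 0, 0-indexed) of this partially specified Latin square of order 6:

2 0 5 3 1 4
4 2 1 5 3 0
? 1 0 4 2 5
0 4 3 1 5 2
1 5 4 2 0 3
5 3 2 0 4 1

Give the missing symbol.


Row 2 contains symbols [0, 1, 2, 4, 5] — missing [3].
Column 0 contains symbols [0, 1, 2, 4, 5] — missing [3].
The missing symbol must appear in both missing sets; intersection = [3].
Therefore the hidden value is 3.

Missing value = 3.


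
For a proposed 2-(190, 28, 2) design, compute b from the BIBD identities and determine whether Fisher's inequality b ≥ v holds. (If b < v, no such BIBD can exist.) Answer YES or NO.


b = λv(v − 1)/(k(k − 1)) = 2·190·189/(28·27) = 71820/756 = 95.
Compare with v = 190: b < v, so Fisher's inequality fails.

NO


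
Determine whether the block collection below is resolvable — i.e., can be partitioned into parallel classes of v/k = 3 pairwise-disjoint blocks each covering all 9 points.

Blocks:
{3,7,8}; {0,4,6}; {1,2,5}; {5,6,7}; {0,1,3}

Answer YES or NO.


v = 9, block size k = 3, number of blocks = 5.
For resolvability, blocks must partition into parallel classes of size v/k = 3.
Total blocks must therefore be a multiple of 3: 5 = 3·1 + 2 ⇒ not divisible ✗.
Resolvable? NO.

NO


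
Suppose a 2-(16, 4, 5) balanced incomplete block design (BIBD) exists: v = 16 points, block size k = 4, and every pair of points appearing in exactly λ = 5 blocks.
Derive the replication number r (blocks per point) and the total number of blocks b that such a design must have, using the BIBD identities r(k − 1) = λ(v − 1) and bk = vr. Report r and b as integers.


Any 2-(v, k, λ) BIBD satisfies two necessary conditions:
  (i)  Each point sits in r blocks, and counting incidences through any fixed point gives r(k − 1) = λ(v − 1), so r = λ(v − 1)/(k − 1).
  (ii) Total incidences bk = vr, so b = vr/k.
Step 1: r = λ(v − 1)/(k − 1) = 5·(16 − 1)/(4 − 1) = 5·15/3 = 75/3 = 25.
Step 2: b = vr/k = 16·25/4 = 400/4 = 100.
Check integrality: r = 25 ∈ Z ✓, b = 100 ∈ Z ✓.
(These identities are necessary conditions: they determine r and b for any design with these parameters, but do not by themselves prove that one exists.)

r = 25, b = 100.


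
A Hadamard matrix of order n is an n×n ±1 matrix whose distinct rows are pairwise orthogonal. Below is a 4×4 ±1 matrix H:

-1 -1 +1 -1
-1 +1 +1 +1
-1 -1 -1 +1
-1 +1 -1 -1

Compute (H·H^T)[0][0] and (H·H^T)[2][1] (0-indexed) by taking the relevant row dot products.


Row 0 of H: [-1, -1, 1, -1].
Row 1 of H: [-1, 1, 1, 1].
Row 2 of H: [-1, -1, -1, 1].
(H·H^T)[0][0] = Σ_j H[0][j]·H[0][j] = (-1)² + (-1)² + (1)² + (-1)² = 1 + 1 + 1 + 1 = 4.
(H·H^T)[2][1] = Σ_j H[2][j]·H[1][j] = (-1)·(-1) + (-1)·(1) + (-1)·(1) + (1)·(1) = 1 + -1 + -1 + 1 = 0.
So rows 2 and 1 are orthogonal; the diagonal entry equals n = 4.

(0,0) entry = 4; (2,1) entry = 0.


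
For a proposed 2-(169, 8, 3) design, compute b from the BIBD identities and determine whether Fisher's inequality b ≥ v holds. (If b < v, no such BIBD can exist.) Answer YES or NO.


r = λ(v − 1)/(k − 1) = 3·168/7 = 72.
b = vr/k = 169·72/8 = 1521.
Fisher's inequality: b ≥ v ⇔ 1521 ≥ 169? YES.

YES


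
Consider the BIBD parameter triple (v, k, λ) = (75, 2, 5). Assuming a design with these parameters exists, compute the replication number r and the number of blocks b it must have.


Any 2-(v, k, λ) BIBD satisfies two necessary conditions:
  (i)  Each point sits in r blocks, and counting incidences through any fixed point gives r(k − 1) = λ(v − 1), so r = λ(v − 1)/(k − 1).
  (ii) Total incidences bk = vr, so b = vr/k.
Step 1: r = λ(v − 1)/(k − 1) = 5·(75 − 1)/(2 − 1) = 5·74/1 = 370/1 = 370.
Step 2: b = vr/k = 75·370/2 = 27750/2 = 13875.
Check integrality: r = 370 ∈ Z ✓, b = 13875 ∈ Z ✓.
(These identities are necessary conditions: they determine r and b for any design with these parameters, but do not by themselves prove that one exists.)

r = 370, b = 13875.


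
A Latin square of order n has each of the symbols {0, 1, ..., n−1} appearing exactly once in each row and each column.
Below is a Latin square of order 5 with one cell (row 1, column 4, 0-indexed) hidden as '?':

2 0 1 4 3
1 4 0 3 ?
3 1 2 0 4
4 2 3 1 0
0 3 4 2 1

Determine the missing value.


Row 1 contains symbols [0, 1, 3, 4] — missing [2].
Column 4 contains symbols [0, 1, 3, 4] — missing [2].
The missing symbol must appear in both missing sets; intersection = [2].
Therefore the hidden value is 2.

Missing value = 2.


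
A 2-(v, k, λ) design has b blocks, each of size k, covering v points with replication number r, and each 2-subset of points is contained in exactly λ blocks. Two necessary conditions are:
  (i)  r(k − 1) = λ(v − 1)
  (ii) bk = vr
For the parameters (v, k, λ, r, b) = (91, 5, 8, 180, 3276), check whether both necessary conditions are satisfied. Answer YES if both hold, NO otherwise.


Condition (i): r(k − 1) = 180·4 = 720; λ(v − 1) = 8·90 = 720. Match? YES.
Condition (ii): bk = 3276·5 = 16380; vr = 91·180 = 16380. Match? YES.
Both conditions hold? YES.

YES


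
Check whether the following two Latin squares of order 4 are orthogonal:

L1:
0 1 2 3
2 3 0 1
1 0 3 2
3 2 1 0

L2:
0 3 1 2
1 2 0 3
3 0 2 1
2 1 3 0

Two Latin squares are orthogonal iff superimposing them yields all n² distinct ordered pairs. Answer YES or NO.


Form the n² = 16 superimposed pairs (L1[i][j], L2[i][j]), row by row (rows and columns indexed from 0):
row 0: (0,0) (1,3) (2,1) (3,2)
row 1: (2,1) (3,2) (0,0) (1,3)
row 2: (1,3) (0,0) (3,2) (2,1)
row 3: (3,2) (2,1) (1,3) (0,0)
Orthogonality requires all 16 pairs distinct.
But the pair (2,1) repeats: cell (0,2) has L1 = 2, L2 = 1, and cell (1,0) has L1 = 2, L2 = 1.
A repeated pair means some other pair never occurs (only 4 distinct pairs out of 16), so the squares are not orthogonal.
Conclusion: NO.

NO


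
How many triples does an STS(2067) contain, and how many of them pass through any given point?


An STS(v) is a 2-(v, 3, 1) BIBD: block size k = 3, λ = 1.
Replication: r(k − 1) = λ(v − 1) ⇒ r·2 = 2067 − 1 = 2066 ⇒ r = 1033.
Block count: bk = vr ⇒ b·3 = 2067·1033 = 2135211 ⇒ b = 711737.
(Check via b = v(v − 1)/6 = 2067·2066/6 = 4270422/6 = 711737.)

r = 1033, b = 711737.


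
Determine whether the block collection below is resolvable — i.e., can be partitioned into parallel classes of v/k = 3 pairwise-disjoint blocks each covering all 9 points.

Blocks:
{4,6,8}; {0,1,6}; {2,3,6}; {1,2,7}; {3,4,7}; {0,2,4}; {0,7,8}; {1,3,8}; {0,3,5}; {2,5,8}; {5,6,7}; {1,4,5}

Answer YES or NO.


v = 9, block size k = 3, number of blocks = 12.
For resolvability, blocks must partition into parallel classes of size v/k = 3.
Total blocks must therefore be a multiple of 3: 12 = 3·4 + 0 ⇒ divisible ✓.
Greedy packing gives 4 candidate class(es). Each should be a full parallel class (size 3, covers all 9 points).
  Class 1 (3 blocks): {4,6,8}; {1,2,7}; {0,3,5}. Points covered: [0, 1, 2, 3, 4, 5, 6, 7, 8].
  Class 2 (3 blocks): {0,1,6}; {3,4,7}; {2,5,8}. Points covered: [0, 1, 2, 3, 4, 5, 6, 7, 8].
  Class 3 (3 blocks): {2,3,6}; {0,7,8}; {1,4,5}. Points covered: [0, 1, 2, 3, 4, 5, 6, 7, 8].
  Class 4 (3 blocks): {0,2,4}; {1,3,8}; {5,6,7}. Points covered: [0, 1, 2, 3, 4, 5, 6, 7, 8].
All classes full (size 3)? YES. All classes cover every point? YES.
Resolvable? YES.

YES


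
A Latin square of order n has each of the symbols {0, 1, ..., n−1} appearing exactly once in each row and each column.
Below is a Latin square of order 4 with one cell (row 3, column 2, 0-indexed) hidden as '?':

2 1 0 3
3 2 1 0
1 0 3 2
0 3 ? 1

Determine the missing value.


Row 3 contains symbols [0, 1, 3] — missing [2].
Column 2 contains symbols [0, 1, 3] — missing [2].
The missing symbol must appear in both missing sets; intersection = [2].
Therefore the hidden value is 2.

Missing value = 2.


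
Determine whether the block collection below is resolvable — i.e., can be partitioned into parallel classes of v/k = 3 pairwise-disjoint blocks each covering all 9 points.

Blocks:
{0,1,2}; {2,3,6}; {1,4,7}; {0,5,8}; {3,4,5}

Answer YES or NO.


v = 9, block size k = 3, number of blocks = 5.
For resolvability, blocks must partition into parallel classes of size v/k = 3.
Total blocks must therefore be a multiple of 3: 5 = 3·1 + 2 ⇒ not divisible ✗.
Resolvable? NO.

NO


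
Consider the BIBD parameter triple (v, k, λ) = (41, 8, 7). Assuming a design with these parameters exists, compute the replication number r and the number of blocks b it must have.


Any 2-(v, k, λ) BIBD satisfies two necessary conditions:
  (i)  Each point sits in r blocks, and counting incidences through any fixed point gives r(k − 1) = λ(v − 1), so r = λ(v − 1)/(k − 1).
  (ii) Total incidences bk = vr, so b = vr/k.
Step 1: r = λ(v − 1)/(k − 1) = 7·(41 − 1)/(8 − 1) = 7·40/7 = 280/7 = 40.
Step 2: b = vr/k = 41·40/8 = 1640/8 = 205.
Check integrality: r = 40 ∈ Z ✓, b = 205 ∈ Z ✓.
(These identities are necessary conditions: they determine r and b for any design with these parameters, but do not by themselves prove that one exists.)

r = 40, b = 205.


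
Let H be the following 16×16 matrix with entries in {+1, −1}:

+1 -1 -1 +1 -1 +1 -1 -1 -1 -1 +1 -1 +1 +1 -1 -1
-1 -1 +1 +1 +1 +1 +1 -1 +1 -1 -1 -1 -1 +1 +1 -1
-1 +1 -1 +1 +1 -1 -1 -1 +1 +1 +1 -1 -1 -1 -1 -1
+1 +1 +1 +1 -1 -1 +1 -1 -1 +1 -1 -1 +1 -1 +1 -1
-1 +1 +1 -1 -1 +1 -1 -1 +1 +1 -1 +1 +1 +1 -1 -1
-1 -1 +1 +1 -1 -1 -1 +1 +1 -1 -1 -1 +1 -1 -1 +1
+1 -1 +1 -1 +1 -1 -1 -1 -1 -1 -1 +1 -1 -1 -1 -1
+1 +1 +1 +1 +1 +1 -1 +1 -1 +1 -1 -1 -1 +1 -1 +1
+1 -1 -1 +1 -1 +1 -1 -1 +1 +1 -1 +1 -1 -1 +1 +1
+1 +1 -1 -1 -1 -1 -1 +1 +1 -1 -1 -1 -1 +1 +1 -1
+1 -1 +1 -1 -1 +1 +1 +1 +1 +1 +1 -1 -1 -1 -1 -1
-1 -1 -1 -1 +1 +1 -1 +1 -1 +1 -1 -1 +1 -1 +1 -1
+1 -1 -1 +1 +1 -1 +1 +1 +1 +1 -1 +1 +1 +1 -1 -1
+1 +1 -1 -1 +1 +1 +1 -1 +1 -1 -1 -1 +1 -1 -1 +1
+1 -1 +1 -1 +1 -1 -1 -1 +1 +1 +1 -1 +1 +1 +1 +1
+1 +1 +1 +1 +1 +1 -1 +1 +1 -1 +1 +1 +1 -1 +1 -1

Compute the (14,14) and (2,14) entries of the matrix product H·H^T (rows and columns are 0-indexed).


Row 2 of H: [-1, 1, -1, 1, 1, -1, -1, -1, 1, 1, 1, -1, -1, -1, -1, -1].
Row 14 of H: [1, -1, 1, -1, 1, -1, -1, -1, 1, 1, 1, -1, 1, 1, 1, 1].
(H·H^T)[14][14] = Σ_j H[14][j]·H[14][j] = (1)² + (-1)² + (1)² + (-1)² + (1)² + (-1)² + (-1)² + (-1)² + (1)² + (1)² + (1)² + (-1)² + (1)² + (1)² + (1)² + (1)² = 1 + 1 + 1 + 1 + 1 + 1 + 1 + 1 + 1 + 1 + 1 + 1 + 1 + 1 + 1 + 1 = 16.
(H·H^T)[2][14] = Σ_j H[2][j]·H[14][j] = (-1)·(1) + (1)·(-1) + (-1)·(1) + (1)·(-1) + (1)·(1) + (-1)·(-1) + (-1)·(-1) + (-1)·(-1) + (1)·(1) + (1)·(1) + (1)·(1) + (-1)·(-1) + (-1)·(1) + (-1)·(1) + (-1)·(1) + (-1)·(1) = -1 + -1 + -1 + -1 + 1 + 1 + 1 + 1 + 1 + 1 + 1 + 1 + -1 + -1 + -1 + -1 = 0.
So rows 2 and 14 are orthogonal; the diagonal entry equals n = 16.

(14,14) entry = 16; (2,14) entry = 0.


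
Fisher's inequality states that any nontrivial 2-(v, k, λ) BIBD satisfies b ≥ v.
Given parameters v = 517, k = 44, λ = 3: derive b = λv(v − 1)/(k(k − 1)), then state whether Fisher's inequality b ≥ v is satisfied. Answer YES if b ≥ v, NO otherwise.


r = λ(v − 1)/(k − 1) = 3·516/43 = 36.
b = vr/k = 517·36/44 = 423.
Fisher's inequality: b ≥ v ⇔ 423 ≥ 517? NO.

NO


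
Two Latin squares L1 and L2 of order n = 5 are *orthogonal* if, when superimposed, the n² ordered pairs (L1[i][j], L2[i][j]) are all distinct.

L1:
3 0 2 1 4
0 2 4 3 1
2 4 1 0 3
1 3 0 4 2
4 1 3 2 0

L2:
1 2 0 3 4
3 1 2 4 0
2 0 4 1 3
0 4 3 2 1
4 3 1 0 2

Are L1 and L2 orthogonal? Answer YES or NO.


Form the n² = 25 superimposed pairs (L1[i][j], L2[i][j]), row by row (rows and columns indexed from 0):
row 0: (3,1) (0,2) (2,0) (1,3) (4,4)
row 1: (0,3) (2,1) (4,2) (3,4) (1,0)
row 2: (2,2) (4,0) (1,4) (0,1) (3,3)
row 3: (1,0) (3,4) (0,3) (4,2) (2,1)
row 4: (4,4) (1,3) (3,1) (2,0) (0,2)
Orthogonality requires all 25 pairs distinct.
But the pair (1,0) repeats: cell (1,4) has L1 = 1, L2 = 0, and cell (3,0) has L1 = 1, L2 = 0.
A repeated pair means some other pair never occurs (only 15 distinct pairs out of 25), so the squares are not orthogonal.
Conclusion: NO.

NO


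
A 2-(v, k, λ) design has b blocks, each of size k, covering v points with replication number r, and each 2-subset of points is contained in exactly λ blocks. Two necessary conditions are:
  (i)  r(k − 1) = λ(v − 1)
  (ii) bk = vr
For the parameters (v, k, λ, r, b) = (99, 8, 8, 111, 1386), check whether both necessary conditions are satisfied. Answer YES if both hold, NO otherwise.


Condition (i): r(k − 1) = 111·7 = 777; λ(v − 1) = 8·98 = 784. Match? NO.
Condition (ii): bk = 1386·8 = 11088; vr = 99·111 = 10989. Match? NO.
Both conditions hold? NO.

NO


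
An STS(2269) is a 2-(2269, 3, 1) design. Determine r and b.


An STS(v) is a 2-(v, 3, 1) BIBD: block size k = 3, λ = 1.
Replication: r(k − 1) = λ(v − 1) ⇒ r·2 = 2269 − 1 = 2268 ⇒ r = 1134.
Block count: bk = vr ⇒ b·3 = 2269·1134 = 2573046 ⇒ b = 857682.

r = 1134, b = 857682.


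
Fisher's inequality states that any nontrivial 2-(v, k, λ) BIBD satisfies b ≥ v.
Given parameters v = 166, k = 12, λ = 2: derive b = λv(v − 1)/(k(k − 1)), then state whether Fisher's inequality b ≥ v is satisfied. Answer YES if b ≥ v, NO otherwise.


b = λv(v − 1)/(k(k − 1)) = 2·166·165/(12·11) = 54780/132 = 415.
Compare with v = 166: b ≥ v, so Fisher's inequality holds.

YES


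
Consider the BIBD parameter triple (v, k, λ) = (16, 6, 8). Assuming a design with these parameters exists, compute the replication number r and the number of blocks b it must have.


Any 2-(v, k, λ) BIBD satisfies two necessary conditions:
  (i)  Each point sits in r blocks, and counting incidences through any fixed point gives r(k − 1) = λ(v − 1), so r = λ(v − 1)/(k − 1).
  (ii) Total incidences bk = vr, so b = vr/k.
Step 1: r = λ(v − 1)/(k − 1) = 8·(16 − 1)/(6 − 1) = 8·15/5 = 120/5 = 24.
Step 2: b = vr/k = 16·24/6 = 384/6 = 64.
Check integrality: r = 24 ∈ Z ✓, b = 64 ∈ Z ✓.
(These identities are necessary conditions: they determine r and b for any design with these parameters, but do not by themselves prove that one exists.)

r = 24, b = 64.


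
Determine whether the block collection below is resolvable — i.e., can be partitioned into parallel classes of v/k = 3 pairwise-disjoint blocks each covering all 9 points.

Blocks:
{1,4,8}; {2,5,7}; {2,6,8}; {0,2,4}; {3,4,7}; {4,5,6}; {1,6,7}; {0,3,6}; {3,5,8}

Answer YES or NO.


v = 9, block size k = 3, number of blocks = 9.
For resolvability, blocks must partition into parallel classes of size v/k = 3.
Total blocks must therefore be a multiple of 3: 9 = 3·3 + 0 ⇒ divisible ✓.
Consider block {2,6,8}. The only other block(s) in the collection disjoint from it are {3,4,7} — just 1 block(s). Any parallel class containing {2,6,8} would need 2 other blocks each disjoint from it, so no parallel class of size 3 can contain {2,6,8}.
Since every block must belong to some parallel class in a resolution, the collection cannot be partitioned into parallel classes.
Resolvable? NO.

NO


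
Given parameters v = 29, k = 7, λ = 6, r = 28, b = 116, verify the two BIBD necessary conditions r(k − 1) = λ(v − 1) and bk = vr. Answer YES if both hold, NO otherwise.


Condition (i): r(k − 1) = 28·6 = 168; λ(v − 1) = 6·28 = 168. Match? YES.
Condition (ii): bk = 116·7 = 812; vr = 29·28 = 812. Match? YES.
Both conditions hold? YES.

YES


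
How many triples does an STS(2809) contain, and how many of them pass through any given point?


An STS(v) is a 2-(v, 3, 1) BIBD: block size k = 3, λ = 1.
Replication: r(k − 1) = λ(v − 1) ⇒ r·2 = 2809 − 1 = 2808 ⇒ r = 1404.
Block count: b = v(v − 1)/6 = 2809·2808/6 = 7887672/6 = 1314612.
(Check via bk = vr: 1314612·3 = 3943836 = 2809·1404 = 3943836 ✓.)

r = 1404, b = 1314612.


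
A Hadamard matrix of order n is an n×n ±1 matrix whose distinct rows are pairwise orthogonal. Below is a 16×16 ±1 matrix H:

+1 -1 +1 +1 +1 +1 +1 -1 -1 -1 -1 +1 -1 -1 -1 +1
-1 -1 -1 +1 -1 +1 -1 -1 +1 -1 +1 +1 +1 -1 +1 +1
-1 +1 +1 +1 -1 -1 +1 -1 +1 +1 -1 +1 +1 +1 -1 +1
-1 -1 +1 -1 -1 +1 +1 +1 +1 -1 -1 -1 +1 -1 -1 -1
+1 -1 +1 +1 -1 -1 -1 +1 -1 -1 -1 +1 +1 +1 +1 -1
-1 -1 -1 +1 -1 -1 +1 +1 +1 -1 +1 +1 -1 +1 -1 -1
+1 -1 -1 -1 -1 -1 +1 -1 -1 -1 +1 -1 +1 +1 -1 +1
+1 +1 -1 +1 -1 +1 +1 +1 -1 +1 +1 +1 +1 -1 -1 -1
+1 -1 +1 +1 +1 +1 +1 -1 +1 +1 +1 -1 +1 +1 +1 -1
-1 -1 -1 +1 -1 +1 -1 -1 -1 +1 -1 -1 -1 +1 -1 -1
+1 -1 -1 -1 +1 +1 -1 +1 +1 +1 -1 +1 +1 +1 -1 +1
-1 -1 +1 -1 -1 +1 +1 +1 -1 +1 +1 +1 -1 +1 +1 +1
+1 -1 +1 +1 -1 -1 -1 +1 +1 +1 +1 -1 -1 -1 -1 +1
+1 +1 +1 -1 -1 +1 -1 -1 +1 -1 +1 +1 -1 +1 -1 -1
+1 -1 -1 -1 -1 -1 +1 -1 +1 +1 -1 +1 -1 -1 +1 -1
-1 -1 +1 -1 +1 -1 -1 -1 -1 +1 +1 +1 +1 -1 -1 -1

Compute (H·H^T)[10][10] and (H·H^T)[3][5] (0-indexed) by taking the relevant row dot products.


Row 3 of H: [-1, -1, 1, -1, -1, 1, 1, 1, 1, -1, -1, -1, 1, -1, -1, -1].
Row 5 of H: [-1, -1, -1, 1, -1, -1, 1, 1, 1, -1, 1, 1, -1, 1, -1, -1].
Row 10 of H: [1, -1, -1, -1, 1, 1, -1, 1, 1, 1, -1, 1, 1, 1, -1, 1].
(H·H^T)[10][10] = Σ_j H[10][j]·H[10][j] = (1)² + (-1)² + (-1)² + (-1)² + (1)² + (1)² + (-1)² + (1)² + (1)² + (1)² + (-1)² + (1)² + (1)² + (1)² + (-1)² + (1)² = 1 + 1 + 1 + 1 + 1 + 1 + 1 + 1 + 1 + 1 + 1 + 1 + 1 + 1 + 1 + 1 = 16.
(H·H^T)[3][5] = Σ_j H[3][j]·H[5][j] = (-1)·(-1) + (-1)·(-1) + (1)·(-1) + (-1)·(1) + (-1)·(-1) + (1)·(-1) + (1)·(1) + (1)·(1) + (1)·(1) + (-1)·(-1) + (-1)·(1) + (-1)·(1) + (1)·(-1) + (-1)·(1) + (-1)·(-1) + (-1)·(-1) = 1 + 1 + -1 + -1 + 1 + -1 + 1 + 1 + 1 + 1 + -1 + -1 + -1 + -1 + 1 + 1 = 2.
Rows 3 and 5 are not orthogonal (dot product = 2 ≠ 0), so H is not a Hadamard matrix.

(10,10) entry = 16; (3,5) entry = 2.
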